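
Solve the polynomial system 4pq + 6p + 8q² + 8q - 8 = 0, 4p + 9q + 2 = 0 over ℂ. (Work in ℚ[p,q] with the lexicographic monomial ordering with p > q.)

Compute a lex Gröbner basis by Buchberger's algorithm.
f_1 = 4pq + 6p + 8q² + 8q - 8, LT = pq.
f_2 = 4p + 9q + 2, LT = p.

S(f_1,f_2): lcm = pq. S = 3/2p - ¼q² + 3/2q - 2.
  reduce S modulo (f_1, f_2):
  remainder -¼q² - 15/8q - 11/4 ≠ 0; add h_3 = -¼q² - 15/8q - 11/4 to the basis.

The other S-polynomials (S(f_1,h_3), S(f_2,h_3)) all reduce to 0 modulo the current basis, so we have a Gröbner basis.
Inter-reduce: drop elements whose leading term is divisible by another's, tail-reduce, and make monic.
Reduced Gröbner basis: {p + 9/4q + ½, q² + 15/2q + 11}.

Since the basis is lex-ordered, q² + 15/2q + 11 is univariate in q. Its roots are {-11/2, -2}. Back-substituting each root into the other basis elements fixes the other coordinates.
  q = -11/2: the earlier basis element becomes p - 95/8 = 0, giving p = 95/8 — point (95/8, -11/2).
  q = -2: the earlier basis element becomes p - 4 = 0, giving p = 4 — point (4, -2).

{(95/8, -11/2), (4, -2)}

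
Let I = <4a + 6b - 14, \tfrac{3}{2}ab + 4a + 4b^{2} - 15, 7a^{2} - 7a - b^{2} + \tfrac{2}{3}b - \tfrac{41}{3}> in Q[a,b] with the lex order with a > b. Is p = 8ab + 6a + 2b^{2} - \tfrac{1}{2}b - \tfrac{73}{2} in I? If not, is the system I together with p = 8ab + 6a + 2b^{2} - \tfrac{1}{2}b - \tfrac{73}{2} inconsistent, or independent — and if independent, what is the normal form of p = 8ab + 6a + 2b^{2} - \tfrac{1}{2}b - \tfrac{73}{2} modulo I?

Adjoining 8ab + 6a + 2b^{2} - \tfrac{1}{2}b - \tfrac{73}{2} makes the ideal the whole ring: the system is inconsistent.

First compute the reduced Gröbner basis of I by Buchberger's algorithm.
f_1 = 4a + 6b - 14, LT = a.
f_2 = \tfrac{3}{2}ab + 4a + 4b^{2} - 15, LT = ab.
f_3 = 7a^{2} - 7a - b^{2} + \tfrac{2}{3}b - \tfrac{41}{3}, LT = a^{2}.

S(f_1,f_2): lcm = ab. S = -\tfrac{8}{3}a - \tfrac{7}{6}b^{2} - \tfrac{7}{2}b + 10.
  leading term a: subtract (-\tfrac{2}{3})·f_1 from -\tfrac{8}{3}a - \tfrac{7}{6}b^{2} - \tfrac{7}{2}b + 10 → -\tfrac{7}{6}b^{2} + \tfrac{1}{2}b + \tfrac{2}{3}
  leading term b^{2}: no divisor's leading term divides it; move -\tfrac{7}{6}b^{2} to the remainder.
  leading term b: no divisor's leading term divides it; move \tfrac{1}{2}b to the remainder.
  leading term 1: no divisor's leading term divides it; move \tfrac{2}{3} to the remainder.
  remainder -\tfrac{7}{6}b^{2} + \tfrac{1}{2}b + \tfrac{2}{3} ≠ 0; add h_4 = -\tfrac{7}{6}b^{2} + \tfrac{1}{2}b + \tfrac{2}{3} to the basis.

S(f_1,f_3): lcm = a^{2}. S = \tfrac{3}{2}ab - \tfrac{5}{2}a + \tfrac{1}{7}b^{2} - \tfrac{2}{21}b + \tfrac{41}{21}.
  leading term ab: subtract (\tfrac{3}{8}b)·f_1 from \tfrac{3}{2}ab - \tfrac{5}{2}a + \tfrac{1}{7}b^{2} - \tfrac{2}{21}b + \tfrac{41}{21} → -\tfrac{5}{2}a - \tfrac{59}{28}b^{2} + \tfrac{433}{84}b + \tfrac{41}{21}
  leading term a: subtract (-\tfrac{5}{8})·f_1 from -\tfrac{5}{2}a - \tfrac{59}{28}b^{2} + \tfrac{433}{84}b + \tfrac{41}{21} → -\tfrac{59}{28}b^{2} + \tfrac{187}{21}b - \tfrac{571}{84}
  leading term b^{2}: subtract (\tfrac{177}{98})·h_4 from -\tfrac{59}{28}b^{2} + \tfrac{187}{21}b - \tfrac{571}{84} → \tfrac{4705}{588}b - \tfrac{4705}{588}
  leading term b: no divisor's leading term divides it; move \tfrac{4705}{588}b to the remainder.
  leading term 1: no divisor's leading term divides it; move -\tfrac{4705}{588} to the remainder.
  remainder \tfrac{4705}{588}b - \tfrac{4705}{588} ≠ 0; add h_5 = \tfrac{4705}{588}b - \tfrac{4705}{588} to the basis.

The other S-polynomials (S(f_2,f_3), S(f_1,h_4), S(f_2,h_4), S(f_3,h_4), S(f_1,h_5), S(f_2,h_5), S(f_3,h_5), S(h_4,h_5)) all reduce to 0 modulo the current basis, so we have a Gröbner basis.
Inter-reduce: drop elements whose leading term is divisible by another's, tail-reduce, and make monic.
Reduced Gröbner basis: {a - 2, b - 1}.
Label its elements g_1 = a - 2, g_2 = b - 1.

Reduce p = 8ab + 6a + 2b^{2} - \tfrac{1}{2}b - \tfrac{73}{2} modulo G:
  leading term ab: subtract (8b)·g_1 from 8ab + 6a + 2b^{2} - \tfrac{1}{2}b - \tfrac{73}{2} → 6a + 2b^{2} + \tfrac{31}{2}b - \tfrac{73}{2}
  leading term a: subtract (6)·g_1 from 6a + 2b^{2} + \tfrac{31}{2}b - \tfrac{73}{2} → 2b^{2} + \tfrac{31}{2}b - \tfrac{49}{2}
  leading term b^{2}: subtract (2b)·g_2 from 2b^{2} + \tfrac{31}{2}b - \tfrac{49}{2} → \tfrac{35}{2}b - \tfrac{49}{2}
  leading term b: subtract (\tfrac{35}{2})·g_2 from \tfrac{35}{2}b - \tfrac{49}{2} → -7
  leading term 1: no divisor's leading term divides it; move -7 to the remainder.
  normal form = -7.
The normal form is nonzero, so p ∉ I. Since p minus its normal form lies in I, I + (p) = I + (r) where r = -7; decide whether this ideal is the whole ring.
Here r = -7 is a nonzero constant, hence a unit: 1 ∈ I + (p), the Gröbner basis of I + (p) is {1}, and the enlarged system has no common solution — adjoining p is inconsistent.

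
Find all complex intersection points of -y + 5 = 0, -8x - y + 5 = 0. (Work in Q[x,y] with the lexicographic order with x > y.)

{(0, 5)}

Compute a lex Gröbner basis by Buchberger's algorithm.
f_1 = -y + 5, LT = y.
f_2 = -8x - y + 5, LT = x.

The S-polynomials (S(f_1,f_2)) all reduce to 0 modulo the current basis, so we have a Gröbner basis.
Inter-reduce: drop elements whose leading term is divisible by another's, tail-reduce, and make monic.
Reduced Gröbner basis: {x, y - 5}.

Elimination: the polynomial y - 5 lies in the elimination ideal for y, so y ∈ {5}. For each such y, the remaining basis elements (now univariate) give the rest of the solution.
  y = 5: the earlier basis element becomes x = 0, giving x = 0 — point (0, 5).
Substituting each solution back into the original system confirms all equations vanish.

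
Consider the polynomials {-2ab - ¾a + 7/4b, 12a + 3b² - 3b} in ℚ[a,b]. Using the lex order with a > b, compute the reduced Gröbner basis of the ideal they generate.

Buchberger's algorithm terminates because the ascending chain of leading-term ideals stabilizes.

f_1 = -2ab - ¾a + 7/4b, LT = ab.
f_2 = 12a + 3b² - 3b, LT = a.

S(f_1,f_2): lcm = ab. S = ⅜a - ¼b³ + ¼b² - ⅞b.
  leading term a: subtract (1/32)·f_2 from ⅜a - ¼b³ + ¼b² - ⅞b → -¼b³ + 5/32b² - 25/32b
  leading term b³: no divisor's leading term divides it; move -¼b³ to the remainder.
  leading term b²: no divisor's leading term divides it; move 5/32b² to the remainder.
  leading term b: no divisor's leading term divides it; move -25/32b to the remainder.
  remainder -¼b³ + 5/32b² - 25/32b ≠ 0; add g_3 = -¼b³ + 5/32b² - 25/32b to the basis.

The other S-polynomials (S(f_1,g_3), S(f_2,g_3)) all reduce to 0 modulo the current basis, so we have a Gröbner basis.
Inter-reduce: drop elements whose leading term is divisible by another's, tail-reduce, and make monic.

G = {a + ¼b² - ¼b, b³ - ⅝b² + 25/8b}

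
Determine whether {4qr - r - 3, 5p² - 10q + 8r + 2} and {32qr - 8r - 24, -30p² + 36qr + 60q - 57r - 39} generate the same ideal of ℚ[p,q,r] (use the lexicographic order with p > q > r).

For a fixed monomial order, each ideal has a unique reduced Gröbner basis; comparing bases decides equality.
Buchberger on the first generating set:
f_1 = 4qr - r - 3, LT = qr.
f_2 = 5p² - 10q + 8r + 2, LT = p².

S(f_1,f_2): leading monomials are coprime, so the S-polynomial reduces to 0 (Buchberger's first criterion).
Every S-polynomial of the final basis reduces to 0, so we have a Gröbner basis.
Inter-reduce: drop elements whose leading term is divisible by another's, tail-reduce, and make monic.
Reduced Gröbner basis: {p² - 2q + 8/5r + ⅖, qr - ¼r - ¾}.

Buchberger on the second generating set:
h_1 = 32qr - 8r - 24, LT = qr.
h_2 = -30p² + 36qr + 60q - 57r - 39, LT = p².

S(h_1,h_2): leading monomials are coprime, so the S-polynomial reduces to 0 (Buchberger's first criterion).
Every S-polynomial of the final basis reduces to 0, so we have a Gröbner basis.
Inter-reduce: drop elements whose leading term is divisible by another's, tail-reduce, and make monic.
Reduced Gröbner basis: {p² - 2q + 8/5r + ⅖, qr - ¼r - ¾}.

The two bases agree; hence the ideals are identical.

Yes, the ideals are equal.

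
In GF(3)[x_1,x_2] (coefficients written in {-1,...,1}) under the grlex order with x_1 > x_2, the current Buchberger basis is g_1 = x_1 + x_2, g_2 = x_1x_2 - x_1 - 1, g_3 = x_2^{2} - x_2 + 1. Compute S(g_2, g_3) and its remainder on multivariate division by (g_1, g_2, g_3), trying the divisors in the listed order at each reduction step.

lcm(LM(g_2), LM(g_3)) = x_1x_2^{2}.
S = (lcm/LT(g_2))·g_2 − (lcm/LT(g_3))·g_3 = -x_1 - x_2.
Reduce S modulo (g_1, g_2, g_3) in that order:
  leading term x_1: subtract (-1)·g_1 from -x_1 - x_2 → 0
The remainder is 0, so this S-polynomial contributes no new basis element.
This is the inner loop of Buchberger's algorithm — each nonzero remainder becomes a new basis element.

S(g_2, g_3) = -x_1 - x_2; remainder on division = 0.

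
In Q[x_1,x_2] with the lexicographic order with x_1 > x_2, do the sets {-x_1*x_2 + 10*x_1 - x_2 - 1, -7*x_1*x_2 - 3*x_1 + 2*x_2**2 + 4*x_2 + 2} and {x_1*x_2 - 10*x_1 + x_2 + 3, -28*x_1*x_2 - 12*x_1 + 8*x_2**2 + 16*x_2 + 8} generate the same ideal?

Since reduced Gröbner bases are canonical representatives of ideals under a given ordering, it suffices to compute and compare them.
Buchberger on the first generating set:
f_1 = -x_1*x_2 + 10*x_1 - x_2 - 1, LT = x_1*x_2.
f_2 = -7*x_1*x_2 - 3*x_1 + 2*x_2**2 + 4*x_2 + 2, LT = x_1*x_2.

S(f_1,f_2): lcm = x_1*x_2. S = -73/7*x_1 + 2/7*x_2**2 + 11/7*x_2 + 9/7.
  leading term x_1: no divisor's leading term divides it; move -73/7*x_1 to the remainder.
  leading term x_2**2: no divisor's leading term divides it; move 2/7*x_2**2 to the remainder.
  leading term x_2: no divisor's leading term divides it; move 11/7*x_2 to the remainder.
  leading term 1: no divisor's leading term divides it; move 9/7 to the remainder.
  remainder -73/7*x_1 + 2/7*x_2**2 + 11/7*x_2 + 9/7 ≠ 0; add g_3 = -73/7*x_1 + 2/7*x_2**2 + 11/7*x_2 + 9/7 to the basis.

S(f_1,g_3): lcm = x_1*x_2. S = -10*x_1 + 2/73*x_2**3 + 11/73*x_2**2 + 82/73*x_2 + 1.
  leading term x_1: subtract (70/73)·g_3 from -10*x_1 + 2/73*x_2**3 + 11/73*x_2**2 + 82/73*x_2 + 1 → 2/73*x_2**3 - 9/73*x_2**2 - 28/73*x_2 - 17/73
  leading term x_2**3: no divisor's leading term divides it; move 2/73*x_2**3 to the remainder.
  leading term x_2**2: no divisor's leading term divides it; move -9/73*x_2**2 to the remainder.
  leading term x_2: no divisor's leading term divides it; move -28/73*x_2 to the remainder.
  leading term 1: no divisor's leading term divides it; move -17/73 to the remainder.
  remainder 2/73*x_2**3 - 9/73*x_2**2 - 28/73*x_2 - 17/73 ≠ 0; add g_4 = 2/73*x_2**3 - 9/73*x_2**2 - 28/73*x_2 - 17/73 to the basis.

The other S-polynomials (S(f_2,g_3), S(f_1,g_4), S(f_2,g_4), S(g_3,g_4)) all reduce to 0 modulo the current basis, so we have a Gröbner basis.
Inter-reduce: drop elements whose leading term is divisible by another's, tail-reduce, and make monic.
Reduced Gröbner basis: {x_1 - 2/73*x_2**2 - 11/73*x_2 - 9/73, x_2**3 - 9/2*x_2**2 - 14*x_2 - 17/2}.

Buchberger on the second generating set:
h_1 = x_1*x_2 - 10*x_1 + x_2 + 3, LT = x_1*x_2.
h_2 = -28*x_1*x_2 - 12*x_1 + 8*x_2**2 + 16*x_2 + 8, LT = x_1*x_2.

S(h_1,h_2): lcm = x_1*x_2. S = -73/7*x_1 + 2/7*x_2**2 + 11/7*x_2 + 23/7.
  leading term x_1: no divisor's leading term divides it; move -73/7*x_1 to the remainder.
  leading term x_2**2: no divisor's leading term divides it; move 2/7*x_2**2 to the remainder.
  leading term x_2: no divisor's leading term divides it; move 11/7*x_2 to the remainder.
  leading term 1: no divisor's leading term divides it; move 23/7 to the remainder.
  remainder -73/7*x_1 + 2/7*x_2**2 + 11/7*x_2 + 23/7 ≠ 0; add k_3 = -73/7*x_1 + 2/7*x_2**2 + 11/7*x_2 + 23/7 to the basis.

S(h_1,k_3): lcm = x_1*x_2. S = -10*x_1 + 2/73*x_2**3 + 11/73*x_2**2 + 96/73*x_2 + 3.
  leading term x_1: subtract (70/73)·k_3 from -10*x_1 + 2/73*x_2**3 + 11/73*x_2**2 + 96/73*x_2 + 3 → 2/73*x_2**3 - 9/73*x_2**2 - 14/73*x_2 - 11/73
  leading term x_2**3: no divisor's leading term divides it; move 2/73*x_2**3 to the remainder.
  leading term x_2**2: no divisor's leading term divides it; move -9/73*x_2**2 to the remainder.
  leading term x_2: no divisor's leading term divides it; move -14/73*x_2 to the remainder.
  leading term 1: no divisor's leading term divides it; move -11/73 to the remainder.
  remainder 2/73*x_2**3 - 9/73*x_2**2 - 14/73*x_2 - 11/73 ≠ 0; add k_4 = 2/73*x_2**3 - 9/73*x_2**2 - 14/73*x_2 - 11/73 to the basis.

The other S-polynomials (S(h_2,k_3), S(h_1,k_4), S(h_2,k_4), S(k_3,k_4)) all reduce to 0 modulo the current basis, so we have a Gröbner basis.
Inter-reduce: drop elements whose leading term is divisible by another's, tail-reduce, and make monic.
Reduced Gröbner basis: {x_1 - 2/73*x_2**2 - 11/73*x_2 - 23/73, x_2**3 - 9/2*x_2**2 - 7*x_2 - 11/2}.

The bases are distinct; the ideals are different.

No, the ideals differ.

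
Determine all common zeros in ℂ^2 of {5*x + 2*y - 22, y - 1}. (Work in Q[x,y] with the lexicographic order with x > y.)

{(4, 1)}

Compute a lex Gröbner basis by Buchberger's algorithm.
f_1 = 5*x + 2*y - 22, LT = x.
f_2 = y - 1, LT = y.

The S-polynomials (S(f_1,f_2)) all reduce to 0 modulo the current basis, so we have a Gröbner basis.
Inter-reduce: drop elements whose leading term is divisible by another's, tail-reduce, and make monic.
Reduced Gröbner basis: {x - 4, y - 1}.

Elimination: the polynomial y - 1 lies in the elimination ideal for y, so y ∈ {1}. For each such y, the remaining basis elements (now univariate) give the rest of the solution.
  y = 1: the earlier basis element becomes x - 4 = 0, giving x = 4 — point (4, 1).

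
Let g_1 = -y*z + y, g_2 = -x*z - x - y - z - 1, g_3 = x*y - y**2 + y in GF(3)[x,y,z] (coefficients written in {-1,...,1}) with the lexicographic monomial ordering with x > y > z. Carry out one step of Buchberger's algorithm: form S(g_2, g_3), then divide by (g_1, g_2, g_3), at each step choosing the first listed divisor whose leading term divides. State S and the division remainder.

S(g_2, g_3) = x*y + y**2*z + y**2 + y; remainder on division = 0.

lcm(LM(g_2), LM(g_3)) = x*y*z.
S = (lcm/LT(g_2))·g_2 − (lcm/LT(g_3))·g_3 = x*y + y**2*z + y**2 + y.
Reduce S modulo (g_1, g_2, g_3) in that order:
  leading term x*y: subtract (1)·g_3 from x*y + y**2*z + y**2 + y → y**2*z - y**2
  leading term y**2*z: subtract (-y)·g_1 from y**2*z - y**2 → 0
The remainder is 0, so this S-polynomial contributes no new basis element.
An S-polynomial is built so that the two leading terms cancel; whether anything survives reduction is exactly the Gröbner-basis criterion.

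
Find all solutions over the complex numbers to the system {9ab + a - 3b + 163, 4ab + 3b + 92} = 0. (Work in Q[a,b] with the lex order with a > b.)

Compute a lex Gröbner basis by Buchberger's algorithm.
f_1 = 9ab + a - 3b + 163, LT = ab.
f_2 = 4ab + 3b + 92, LT = ab.

S(f_1,f_2): lcm = ab. S = 1/9a - 13/12b - 44/9.
  leading term a: no divisor's leading term divides it; move 1/9a to the remainder.
  leading term b: no divisor's leading term divides it; move -13/12b to the remainder.
  leading term 1: no divisor's leading term divides it; move -44/9 to the remainder.
  remainder 1/9a - 13/12b - 44/9 ≠ 0; add h_3 = 1/9a - 13/12b - 44/9 to the basis.

S(f_1,h_3): lcm = ab. S = 1/9a + 39/4b^2 + 131/3b + 163/9.
  leading term a: subtract (1)·h_3 from 1/9a + 39/4b^2 + 131/3b + 163/9 → 39/4b^2 + 179/4b + 23
  leading term b^2: no divisor's leading term divides it; move 39/4b^2 to the remainder.
  leading term b: no divisor's leading term divides it; move 179/4b to the remainder.
  leading term 1: no divisor's leading term divides it; move 23 to the remainder.
  remainder 39/4b^2 + 179/4b + 23 ≠ 0; add h_4 = 39/4b^2 + 179/4b + 23 to the basis.

The other S-polynomials (S(f_2,h_3), S(f_1,h_4), S(f_2,h_4), S(h_3,h_4)) all reduce to 0 modulo the current basis, so we have a Gröbner basis.
Inter-reduce: drop elements whose leading term is divisible by another's, tail-reduce, and make monic.
Reduced Gröbner basis: {a - 39/4b - 44, b^2 + 179/39b + 92/39}.

A lex Gröbner basis eliminates variables successively. Here b^2 + 179/39b + 92/39 depends only on b, with roots {-4, -23/39}; lifting each root through the earlier basis elements recovers the full solutions.
  b = -4: the earlier basis element becomes a - 5 = 0, giving a = 5 — point (5, -4).
  b = -23/39: the earlier basis element becomes a - 153/4 = 0, giving a = 153/4 — point (153/4, -23/39).
Check: every point annihilates each of the original generators.
Zero-dimensionality of the ideal guarantees finitely many solutions over ℂ.

{(5, -4), (153/4, -23/39)}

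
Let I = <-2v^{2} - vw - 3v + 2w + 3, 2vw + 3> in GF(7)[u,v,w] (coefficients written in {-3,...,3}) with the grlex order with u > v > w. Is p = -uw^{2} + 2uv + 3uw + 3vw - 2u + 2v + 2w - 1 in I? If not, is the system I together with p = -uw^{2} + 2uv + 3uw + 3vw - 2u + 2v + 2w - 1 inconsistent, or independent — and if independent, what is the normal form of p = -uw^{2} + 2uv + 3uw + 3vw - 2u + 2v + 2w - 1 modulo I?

-uw^{2} + 2uv + 3uw + 3vw - 2u + 2v + 2w - 1 is independent of I; its normal form modulo I is 2u + 2v + 2w - 2.

First compute the reduced Gröbner basis of I by Buchberger's algorithm.
f_1 = -2v^{2} - vw - 3v + 2w + 3, LT = v^{2}.
f_2 = 2vw + 3, LT = vw.

S(f_1,f_2): lcm = v^{2}w. S = -3vw^{2} - 2vw - w^{2} + 2v + 2w.
  leading term vw^{2}: subtract (2w)·f_2 from -3vw^{2} - 2vw - w^{2} + 2v + 2w → -2vw - w^{2} + 2v + 3w
  leading term vw: subtract (-1)·f_2 from -2vw - w^{2} + 2v + 3w → -w^{2} + 2v + 3w + 3
  leading term w^{2}: no divisor's leading term divides it; move -w^{2} to the remainder.
  leading term v: no divisor's leading term divides it; move 2v to the remainder.
  leading term w: no divisor's leading term divides it; move 3w to the remainder.
  leading term 1: no divisor's leading term divides it; move 3 to the remainder.
  remainder -w^{2} + 2v + 3w + 3 ≠ 0; add h_3 = -w^{2} + 2v + 3w + 3 to the basis.

S(f_1,h_3): leading monomials are coprime, so the S-polynomial reduces to 0 (Buchberger's first criterion).
S(f_2,h_3): lcm = vw^{2}. S = 2v^{2} + 3vw + 3v - 2w.
  leading term v^{2}: subtract (-1)·f_1 from 2v^{2} + 3vw + 3v - 2w → 2vw + 3
  leading term vw: subtract (1)·f_2 from 2vw + 3 → 0
  remainder 0.

Every S-polynomial of the final basis reduces to 0, so we have a Gröbner basis.
Inter-reduce: drop elements whose leading term is divisible by another's, tail-reduce, and make monic.
Reduced Gröbner basis: {v^{2} - 2v - w + 3, vw - 2, w^{2} - 2v - 3w - 3}.
Label its elements g_1 = v^{2} - 2v - w + 3, g_2 = vw - 2, g_3 = w^{2} - 2v - 3w - 3.

Reduce p = -uw^{2} + 2uv + 3uw + 3vw - 2u + 2v + 2w - 1 modulo G:
  leading term uw^{2}: subtract (-u)·g_3 from -uw^{2} + 2uv + 3uw + 3vw - 2u + 2v + 2w - 1 → 3vw + 2u + 2v + 2w - 1
  leading term vw: subtract (3)·g_2 from 3vw + 2u + 2v + 2w - 1 → 2u + 2v + 2w - 2
  leading term u: no divisor's leading term divides it; move 2u to the remainder.
  leading term v: no divisor's leading term divides it; move 2v to the remainder.
  leading term w: no divisor's leading term divides it; move 2w to the remainder.
  leading term 1: no divisor's leading term divides it; move -2 to the remainder.
  normal form = 2u + 2v + 2w - 2.
The normal form is nonzero, so p ∉ I. Since p minus its normal form lies in I, I + (p) = I + (r) where r = 2u + 2v + 2w - 2; decide whether this ideal is the whole ring.
Run Buchberger on G together with r (pairs among the g_i already reduce to 0 since G is a Gröbner basis):
g_1 = v^{2} - 2v - w + 3, LT = v^{2}.
g_2 = vw - 2, LT = vw.
g_3 = w^{2} - 2v - 3w - 3, LT = w^{2}.
r = 2u + 2v + 2w - 2, LT = u.

S(g_1,g_2): lcm = v^{2}w. S = -2vw - w^{2} + 2v + 3w.
  leading term vw: subtract (-2)·g_2 from -2vw - w^{2} + 2v + 3w → -w^{2} + 2v + 3w + 3
  leading term w^{2}: subtract (-1)·g_3 from -w^{2} + 2v + 3w + 3 → 0
  remainder 0.

S(g_1,g_3): leading monomials are coprime, so the S-polynomial reduces to 0 (Buchberger's first criterion).
S(g_1,r): leading monomials are coprime, so the S-polynomial reduces to 0 (Buchberger's first criterion).
S(g_2,g_3): lcm = vw^{2}. S = 2v^{2} + 3vw + 3v - 2w.
  leading term v^{2}: subtract (2)·g_1 from 2v^{2} + 3vw + 3v - 2w → 3vw + 1
  leading term vw: subtract (3)·g_2 from 3vw + 1 → 0
  remainder 0.

S(g_2,r): leading monomials are coprime, so the S-polynomial reduces to 0 (Buchberger's first criterion).
S(g_3,r): leading monomials are coprime, so the S-polynomial reduces to 0 (Buchberger's first criterion).
Every S-polynomial of the final basis reduces to 0, so we have a Gröbner basis.
Inter-reduce: drop elements whose leading term is divisible by another's, tail-reduce, and make monic.
Reduced Gröbner basis: {v^{2} - 2v - w + 3, vw - 2, w^{2} - 2v - 3w - 3, u + v + w - 1}.
The reduced Gröbner basis of I + (p) is {v^{2} - 2v - w + 3, vw - 2, w^{2} - 2v - 3w - 3, u + v + w - 1} ≠ {1}, a proper ideal, so the enlarged system stays consistent: p is independent of I, with normal form 2u + 2v + 2w - 2.

Ideal membership is decidable via reduction modulo a Gröbner basis.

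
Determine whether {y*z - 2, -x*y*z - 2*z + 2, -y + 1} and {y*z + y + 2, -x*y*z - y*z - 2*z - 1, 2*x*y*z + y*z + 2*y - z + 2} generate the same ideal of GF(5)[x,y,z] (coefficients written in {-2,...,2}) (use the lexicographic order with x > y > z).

Yes, the ideals are equal.

Two ideals are equal iff their reduced Gröbner bases coincide (the reduced basis is unique for a fixed ordering).
Buchberger on the first generating set:
f_1 = y*z - 2, LT = y*z.
f_2 = -x*y*z - 2*z + 2, LT = x*y*z.
f_3 = -y + 1, LT = y.

S(f_1,f_2): lcm = x*y*z. S = -2*x - 2*z + 2.
  leading term x: no divisor's leading term divides it; move -2*x to the remainder.
  leading term z: no divisor's leading term divides it; move -2*z to the remainder.
  leading term 1: no divisor's leading term divides it; move 2 to the remainder.
  remainder -2*x - 2*z + 2 ≠ 0; add g_4 = -2*x - 2*z + 2 to the basis.

S(f_1,f_3): lcm = y*z. S = z - 2.
  leading term z: no divisor's leading term divides it; move z to the remainder.
  leading term 1: no divisor's leading term divides it; move -2 to the remainder.
  remainder z - 2 ≠ 0; add g_5 = z - 2 to the basis.

The other S-polynomials (S(f_2,f_3), S(f_1,g_4), S(f_2,g_4), S(f_3,g_4), S(f_1,g_5), S(f_2,g_5), S(f_3,g_5), S(g_4,g_5)) all reduce to 0 modulo the current basis, so we have a Gröbner basis.
Inter-reduce: drop elements whose leading term is divisible by another's, tail-reduce, and make monic.
Reduced Gröbner basis: {x + 1, y - 1, z - 2}.

Buchberger on the second generating set:
h_1 = y*z + y + 2, LT = y*z.
h_2 = -x*y*z - y*z - 2*z - 1, LT = x*y*z.
h_3 = 2*x*y*z + y*z + 2*y - z + 2, LT = x*y*z.

S(h_1,h_2): lcm = x*y*z. S = x*y + 2*x - y*z - 2*z - 1.
  leading term x*y: no divisor's leading term divides it; move x*y to the remainder.
  leading term x: no divisor's leading term divides it; move 2*x to the remainder.
  leading term y*z: subtract (-1)·h_1 from -y*z - 2*z - 1 → y - 2*z + 1
  leading term y: no divisor's leading term divides it; move y to the remainder.
  leading term z: no divisor's leading term divides it; move -2*z to the remainder.
  leading term 1: no divisor's leading term divides it; move 1 to the remainder.
  remainder x*y + 2*x + y - 2*z + 1 ≠ 0; add k_4 = x*y + 2*x + y - 2*z + 1 to the basis.

S(h_1,h_3): lcm = x*y*z. S = x*y + 2*x + 2*y*z - y - 2*z - 1.
  leading term x*y: subtract (1)·k_4 from x*y + 2*x + 2*y*z - y - 2*z - 1 → 2*y*z - 2*y - 2
  leading term y*z: subtract (2)·h_1 from 2*y*z - 2*y - 2 → y - 1
  leading term y: no divisor's leading term divides it; move y to the remainder.
  leading term 1: no divisor's leading term divides it; move -1 to the remainder.
  remainder y - 1 ≠ 0; add k_5 = y - 1 to the basis.

S(h_1,k_4): lcm = x*y*z. S = x*y - 2*x*z + 2*x - y*z + 2*z**2 - z.
  leading term x*y: subtract (1)·k_4 from x*y - 2*x*z + 2*x - y*z + 2*z**2 - z → -2*x*z - y*z - y + 2*z**2 + z - 1
  leading term x*z: no divisor's leading term divides it; move -2*x*z to the remainder.
  leading term y*z: subtract (-1)·h_1 from -y*z - y + 2*z**2 + z - 1 → 2*z**2 + z + 1
  leading term z**2: no divisor's leading term divides it; move 2*z**2 to the remainder.
  leading term z: no divisor's leading term divides it; move z to the remainder.
  leading term 1: no divisor's leading term divides it; move 1 to the remainder.
  remainder -2*x*z + 2*z**2 + z + 1 ≠ 0; add k_6 = -2*x*z + 2*z**2 + z + 1 to the basis.

S(h_1,k_5): lcm = y*z. S = y + z + 2.
  leading term y: subtract (1)·k_5 from y + z + 2 → z - 2
  leading term z: no divisor's leading term divides it; move z to the remainder.
  leading term 1: no divisor's leading term divides it; move -2 to the remainder.
  remainder z - 2 ≠ 0; add k_7 = z - 2 to the basis.

S(k_4,k_5): lcm = x*y. S = -2*x + y - 2*z + 1.
  leading term x: no divisor's leading term divides it; move -2*x to the remainder.
  leading term y: subtract (1)·k_5 from y - 2*z + 1 → -2*z + 2
  leading term z: subtract (-2)·k_7 from -2*z + 2 → -2
  leading term 1: no divisor's leading term divides it; move -2 to the remainder.
  remainder -2*x - 2 ≠ 0; add k_8 = -2*x - 2 to the basis.

The other S-polynomials (S(h_2,h_3), S(h_2,k_4), S(h_3,k_4), S(h_2,k_5), S(h_3,k_5), S(h_1,k_6), S(h_2,k_6), S(h_3,k_6), S(k_4,k_6), S(k_5,k_6), S(h_1,k_7), S(h_2,k_7), S(h_3,k_7), S(k_4,k_7), S(k_5,k_7), S(k_6,k_7), S(h_1,k_8), S(h_2,k_8), S(h_3,k_8), S(k_4,k_8), S(k_5,k_8), S(k_6,k_8), S(k_7,k_8)) all reduce to 0 modulo the current basis, so we have a Gröbner basis.
Inter-reduce: drop elements whose leading term is divisible by another's, tail-reduce, and make monic.
Reduced Gröbner basis: {x + 1, y - 1, z - 2}.

Same reduced basis, so the two generating sets span the same ideal.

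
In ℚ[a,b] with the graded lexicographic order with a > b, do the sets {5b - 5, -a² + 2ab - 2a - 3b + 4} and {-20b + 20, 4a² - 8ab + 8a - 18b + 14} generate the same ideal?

Equality of ideals is decidable: compute both reduced Gröbner bases (unique for the ordering) and check whether they agree.
Buchberger on the first generating set:
f_1 = 5b - 5, LT = b.
f_2 = -a² + 2ab - 2a - 3b + 4, LT = a².

The S-polynomials (S(f_1,f_2)) all reduce to 0 modulo the current basis, so we have a Gröbner basis.
Inter-reduce: drop elements whose leading term is divisible by another's, tail-reduce, and make monic.
Reduced Gröbner basis: {a² - 1, b - 1}.

Buchberger on the second generating set:
h_1 = -20b + 20, LT = b.
h_2 = 4a² - 8ab + 8a - 18b + 14, LT = a².

The S-polynomials (S(h_1,h_2)) all reduce to 0 modulo the current basis, so we have a Gröbner basis.
Inter-reduce: drop elements whose leading term is divisible by another's, tail-reduce, and make monic.
Reduced Gröbner basis: {a² - 1, b - 1}.

Same reduced basis, so the two generating sets span the same ideal.

Yes, the ideals are equal.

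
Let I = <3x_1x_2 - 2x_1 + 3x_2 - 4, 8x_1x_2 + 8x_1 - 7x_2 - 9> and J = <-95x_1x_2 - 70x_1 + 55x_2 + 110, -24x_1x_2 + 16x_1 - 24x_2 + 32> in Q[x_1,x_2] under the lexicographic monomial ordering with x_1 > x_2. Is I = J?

Yes, the ideals are equal.

Equality of ideals is decidable: compute both reduced Gröbner bases (unique for the ordering) and check whether they agree.
Buchberger on the first generating set:
f_1 = 3x_1x_2 - 2x_1 + 3x_2 - 4, LT = x_1x_2.
f_2 = 8x_1x_2 + 8x_1 - 7x_2 - 9, LT = x_1x_2.

S(f_1,f_2): lcm = x_1x_2. S = -5/3x_1 + 15/8x_2 - 5/24.
  leading term x_1: no divisor's leading term divides it; move -5/3x_1 to the remainder.
  leading term x_2: no divisor's leading term divides it; move 15/8x_2 to the remainder.
  leading term 1: no divisor's leading term divides it; move -5/24 to the remainder.
  remainder -5/3x_1 + 15/8x_2 - 5/24 ≠ 0; add g_3 = -5/3x_1 + 15/8x_2 - 5/24 to the basis.

S(f_1,g_3): lcm = x_1x_2. S = -2/3x_1 + 9/8x_2^2 + 7/8x_2 - 4/3.
  leading term x_1: subtract (2/5)·g_3 from -2/3x_1 + 9/8x_2^2 + 7/8x_2 - 4/3 → 9/8x_2^2 + 1/8x_2 - 5/4
  leading term x_2^2: no divisor's leading term divides it; move 9/8x_2^2 to the remainder.
  leading term x_2: no divisor's leading term divides it; move 1/8x_2 to the remainder.
  leading term 1: no divisor's leading term divides it; move -5/4 to the remainder.
  remainder 9/8x_2^2 + 1/8x_2 - 5/4 ≠ 0; add g_4 = 9/8x_2^2 + 1/8x_2 - 5/4 to the basis.

The other S-polynomials (S(f_2,g_3), S(f_1,g_4), S(f_2,g_4), S(g_3,g_4)) all reduce to 0 modulo the current basis, so we have a Gröbner basis.
Inter-reduce: drop elements whose leading term is divisible by another's, tail-reduce, and make monic.
Reduced Gröbner basis: {x_1 - 9/8x_2 + 1/8, x_2^2 + 1/9x_2 - 10/9}.

Buchberger on the second generating set:
h_1 = -95x_1x_2 - 70x_1 + 55x_2 + 110, LT = x_1x_2.
h_2 = -24x_1x_2 + 16x_1 - 24x_2 + 32, LT = x_1x_2.

S(h_1,h_2): lcm = x_1x_2. S = 80/57x_1 - 30/19x_2 + 10/57.
  leading term x_1: no divisor's leading term divides it; move 80/57x_1 to the remainder.
  leading term x_2: no divisor's leading term divides it; move -30/19x_2 to the remainder.
  leading term 1: no divisor's leading term divides it; move 10/57 to the remainder.
  remainder 80/57x_1 - 30/19x_2 + 10/57 ≠ 0; add k_3 = 80/57x_1 - 30/19x_2 + 10/57 to the basis.

S(h_1,k_3): lcm = x_1x_2. S = 14/19x_1 + 9/8x_2^2 - 107/152x_2 - 22/19.
  leading term x_1: subtract (21/40)·k_3 from 14/19x_1 + 9/8x_2^2 - 107/152x_2 - 22/19 → 9/8x_2^2 + 1/8x_2 - 5/4
  leading term x_2^2: no divisor's leading term divides it; move 9/8x_2^2 to the remainder.
  leading term x_2: no divisor's leading term divides it; move 1/8x_2 to the remainder.
  leading term 1: no divisor's leading term divides it; move -5/4 to the remainder.
  remainder 9/8x_2^2 + 1/8x_2 - 5/4 ≠ 0; add k_4 = 9/8x_2^2 + 1/8x_2 - 5/4 to the basis.

The other S-polynomials (S(h_2,k_3), S(h_1,k_4), S(h_2,k_4), S(k_3,k_4)) all reduce to 0 modulo the current basis, so we have a Gröbner basis.
Inter-reduce: drop elements whose leading term is divisible by another's, tail-reduce, and make monic.
Reduced Gröbner basis: {x_1 - 9/8x_2 + 1/8, x_2^2 + 1/9x_2 - 10/9}.

The two bases agree; hence the ideals are identical.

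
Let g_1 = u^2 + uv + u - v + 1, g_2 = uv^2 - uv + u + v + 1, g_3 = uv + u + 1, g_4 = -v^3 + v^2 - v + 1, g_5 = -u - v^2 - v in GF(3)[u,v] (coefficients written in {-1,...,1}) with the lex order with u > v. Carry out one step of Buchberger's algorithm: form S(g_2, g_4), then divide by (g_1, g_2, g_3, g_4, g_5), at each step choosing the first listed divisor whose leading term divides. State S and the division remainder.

S(g_2, g_4) = u + v^2 + v; remainder on division = 0.

lcm(LM(g_2), LM(g_4)) = uv^3.
S = (lcm/LT(g_2))·g_2 − (lcm/LT(g_4))·g_4 = u + v^2 + v.
Reduce S modulo (g_1, g_2, g_3, g_4, g_5) in that order:
  leading term u: subtract (-1)·g_5 from u + v^2 + v → 0
The remainder is 0, so this S-polynomial contributes no new basis element.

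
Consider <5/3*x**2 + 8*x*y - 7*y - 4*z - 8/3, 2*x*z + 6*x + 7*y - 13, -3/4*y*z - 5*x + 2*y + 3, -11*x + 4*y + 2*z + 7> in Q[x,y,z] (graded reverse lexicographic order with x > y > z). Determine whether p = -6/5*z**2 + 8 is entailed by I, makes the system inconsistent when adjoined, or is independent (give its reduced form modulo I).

Adjoining -6/5*z**2 + 8 makes the ideal the whole ring: the system is inconsistent.

First compute the reduced Gröbner basis of I by Buchberger's algorithm.
f_1 = 5/3*x**2 + 8*x*y - 7*y - 4*z - 8/3, LT = x**2.
f_2 = 2*x*z + 6*x + 7*y - 13, LT = x*z.
f_3 = -3/4*y*z - 5*x + 2*y + 3, LT = y*z.
f_4 = -11*x + 4*y + 2*z + 7, LT = x.

S(f_1,f_2): lcm = x**2*z. S = 24/5*x*y*z - 3*x**2 - 7/2*x*y - 21/5*y*z - 12/5*z**2 + 13/2*x - 8/5*z.
  leading term x*y*z: subtract (12/5*y)·f_2 from 24/5*x*y*z - 3*x**2 - 7/2*x*y - 21/5*y*z - 12/5*z**2 + 13/2*x - 8/5*z → -3*x**2 - 179/10*x*y - 84/5*y**2 - 21/5*y*z - 12/5*z**2 + 13/2*x + 156/5*y - 8/5*z
  leading term x**2: subtract (-9/5)·f_1 from -3*x**2 - 179/10*x*y - 84/5*y**2 - 21/5*y*z - 12/5*z**2 + 13/2*x + 156/5*y - 8/5*z → -7/2*x*y - 84/5*y**2 - 21/5*y*z - 12/5*z**2 + 13/2*x + 93/5*y - 44/5*z - 24/5
  leading term x*y: subtract (7/22*y)·f_4 from -7/2*x*y - 84/5*y**2 - 21/5*y*z - 12/5*z**2 + 13/2*x + 93/5*y - 44/5*z - 24/5 → -994/55*y**2 - 266/55*y*z - 12/5*z**2 + 13/2*x + 1801/110*y - 44/5*z - 24/5
  leading term y**2: no divisor's leading term divides it; move -994/55*y**2 to the remainder.
  leading term y*z: subtract (1064/165)·f_3 from -266/55*y*z - 12/5*z**2 + 13/2*x + 1801/110*y - 44/5*z - 24/5 → -12/5*z**2 + 2557/66*x + 1147/330*y - 44/5*z - 1328/55
  leading term z**2: no divisor's leading term divides it; move -12/5*z**2 to the remainder.
  leading term x: subtract (-2557/726)·f_4 from 2557/66*x + 1147/330*y - 44/5*z - 1328/55 → 63757/3630*y - 3187/1815*z + 1847/3630
  leading term y: no divisor's leading term divides it; move 63757/3630*y to the remainder.
  leading term z: no divisor's leading term divides it; move -3187/1815*z to the remainder.
  leading term 1: no divisor's leading term divides it; move 1847/3630 to the remainder.
  remainder -994/55*y**2 - 12/5*z**2 + 63757/3630*y - 3187/1815*z + 1847/3630 ≠ 0; add h_5 = -994/55*y**2 - 12/5*z**2 + 63757/3630*y - 3187/1815*z + 1847/3630 to the basis.

S(f_1,f_4): lcm = x**2. S = 284/55*x*y + 2/11*x*z + 7/11*x - 21/5*y - 12/5*z - 8/5.
  leading term x*y: subtract (-284/605*y)·f_4 from 284/55*x*y + 2/11*x*z + 7/11*x - 21/5*y - 12/5*z - 8/5 → 1136/605*y**2 + 2/11*x*z + 568/605*y*z + 7/11*x - 553/605*y - 12/5*z - 8/5
  leading term y**2: subtract (-8/77)·h_5 from 1136/605*y**2 + 2/11*x*z + 568/605*y*z + 7/11*x - 553/605*y - 12/5*z - 8/5 → 2/11*x*z + 568/605*y*z - 96/385*z**2 + 7/11*x + 25457/27951*y - 360908/139755*z - 43244/27951
  leading term x*z: subtract (1/11)·f_2 from 2/11*x*z + 568/605*y*z - 96/385*z**2 + 7/11*x + 25457/27951*y - 360908/139755*z - 43244/27951 → 568/605*y*z - 96/385*z**2 + 1/11*x + 7670/27951*y - 360908/139755*z - 10211/27951
  leading term y*z: subtract (-2272/1815)·f_3 from 568/605*y*z - 96/385*z**2 + 1/11*x + 7670/27951*y - 360908/139755*z - 10211/27951 → -96/385*z**2 - 2239/363*x + 388238/139755*y - 360908/139755*z + 473777/139755
  leading term z**2: no divisor's leading term divides it; move -96/385*z**2 to the remainder.
  leading term x: subtract (2239/3993)·f_4 from -2239/363*x + 388238/139755*y - 360908/139755*z + 473777/139755 → 206/385*y - 1426/385*z - 206/385
  leading term y: no divisor's leading term divides it; move 206/385*y to the remainder.
  leading term z: no divisor's leading term divides it; move -1426/385*z to the remainder.
  leading term 1: no divisor's leading term divides it; move -206/385 to the remainder.
  remainder -96/385*z**2 + 206/385*y - 1426/385*z - 206/385 ≠ 0; add h_6 = -96/385*z**2 + 206/385*y - 1426/385*z - 206/385 to the basis.

S(f_2,f_3): lcm = x*y*z. S = -20/3*x**2 + 17/3*x*y + 7/2*y**2 + 4*x - 13/2*y.
  leading term x**2: subtract (-4)·f_1 from -20/3*x**2 + 17/3*x*y + 7/2*y**2 + 4*x - 13/2*y → 113/3*x*y + 7/2*y**2 + 4*x - 69/2*y - 16*z - 32/3
  leading term x*y: subtract (-113/33*y)·f_4 from 113/3*x*y + 7/2*y**2 + 4*x - 69/2*y - 16*z - 32/3 → 1135/66*y**2 + 226/33*y*z + 4*x - 695/66*y - 16*z - 32/3
  leading term y**2: subtract (-5675/5964)·h_5 from 1135/66*y**2 + 226/33*y*z + 4*x - 695/66*y - 16*z - 32/3 → 226/33*y*z - 1135/497*z**2 + 4*x + 26769415/4329864*y - 38256157/2164932*z - 44088871/4329864
  leading term y*z: subtract (-904/99)·f_3 from 226/33*y*z - 1135/497*z**2 + 4*x + 26769415/4329864*y - 38256157/2164932*z - 44088871/4329864 → -1135/497*z**2 - 4124/99*x + 105844103/4329864*y - 38256157/2164932*z + 74523161/4329864
  leading term z**2: subtract (62425/6816)·h_6 from -1135/497*z**2 - 4124/99*x + 105844103/4329864*y - 38256157/2164932*z + 74523161/4329864 → -4124/99*x + 24178813/1237104*y + 20104991/1237104*z + 27354691/1237104
  leading term x: subtract (4124/1089)·f_4 from -4124/99*x + 24178813/1237104*y + 20104991/1237104*z + 27354691/1237104 → 54943/12496*y + 108437/12496*z - 54943/12496
  leading term y: no divisor's leading term divides it; move 54943/12496*y to the remainder.
  leading term z: no divisor's leading term divides it; move 108437/12496*z to the remainder.
  leading term 1: no divisor's leading term divides it; move -54943/12496 to the remainder.
  remainder 54943/12496*y + 108437/12496*z - 54943/12496 ≠ 0; add h_7 = 54943/12496*y + 108437/12496*z - 54943/12496 to the basis.

S(f_2,f_4): lcm = x*z. S = 4/11*y*z + 2/11*z**2 + 3*x + 7/2*y + 7/11*z - 13/2.
  leading term y*z: subtract (-16/33)·f_3 from 4/11*y*z + 2/11*z**2 + 3*x + 7/2*y + 7/11*z - 13/2 → 2/11*z**2 + 19/33*x + 295/66*y + 7/11*z - 111/22
  leading term z**2: subtract (-35/48)·h_6 from 2/11*z**2 + 19/33*x + 295/66*y + 7/11*z - 111/22 → 19/33*x + 1283/264*y - 545/264*z - 1435/264
  leading term x: subtract (-19/363)·f_4 from 19/33*x + 1283/264*y - 545/264*z - 1435/264 → 4907/968*y - 1897/968*z - 4907/968
  leading term y: subtract (99542/86339)·h_7 from 4907/968*y - 1897/968*z - 4907/968 → -4131995/345356*z
  leading term z: no divisor's leading term divides it; move -4131995/345356*z to the remainder.
  remainder -4131995/345356*z ≠ 0; add h_8 = -4131995/345356*z to the basis.

The other S-polynomials (S(f_1,f_3), S(f_3,f_4), S(f_1,h_5), S(f_2,h_5), S(f_3,h_5), S(f_4,h_5), S(f_1,h_6), S(f_2,h_6), S(f_3,h_6), S(f_4,h_6), S(h_5,h_6), S(f_1,h_7), S(f_2,h_7), S(f_3,h_7), S(f_4,h_7), S(h_5,h_7), S(h_6,h_7), S(f_1,h_8), S(f_2,h_8), S(f_3,h_8), S(f_4,h_8), S(h_5,h_8), S(h_6,h_8), S(h_7,h_8)) all reduce to 0 modulo the current basis, so we have a Gröbner basis.
Inter-reduce: drop elements whose leading term is divisible by another's, tail-reduce, and make monic.
Reduced Gröbner basis: {x - 1, y - 1, z}.
Label its elements g_1 = x - 1, g_2 = y - 1, g_3 = z.

Reduce p = -6/5*z**2 + 8 modulo G:
  leading term z**2: subtract (-6/5*z)·g_3 from -6/5*z**2 + 8 → 8
  leading term 1: no divisor's leading term divides it; move 8 to the remainder.
  normal form = 8.
The normal form is nonzero, so p ∉ I. Since p minus its normal form lies in I, I + (p) = I + (r) where r = 8; decide whether this ideal is the whole ring.
Here r = 8 is a nonzero constant, hence a unit: 1 ∈ I + (p), the Gröbner basis of I + (p) is {1}, and the enlarged system has no common solution — adjoining p is inconsistent.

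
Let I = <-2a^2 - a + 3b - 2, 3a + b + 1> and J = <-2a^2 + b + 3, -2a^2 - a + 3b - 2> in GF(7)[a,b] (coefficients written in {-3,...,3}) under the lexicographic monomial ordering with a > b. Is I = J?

Yes, the ideals are equal.

Two ideals are equal iff their reduced Gröbner bases coincide (the reduced basis is unique for a fixed ordering).
Buchberger on the first generating set:
f_1 = -2a^2 - a + 3b - 2, LT = a^2.
f_2 = 3a + b + 1, LT = a.

S(f_1,f_2): lcm = a^2. S = 2ab - a + 2b + 1.
  reduce S modulo (f_1, f_2):
  remainder -3b^2 - 3b - 1 ≠ 0; add g_3 = -3b^2 - 3b - 1 to the basis.

The other S-polynomials (S(f_1,g_3), S(f_2,g_3)) all reduce to 0 modulo the current basis, so we have a Gröbner basis.
Inter-reduce: drop elements whose leading term is divisible by another's, tail-reduce, and make monic.
Reduced Gröbner basis: {a - 2b - 2, b^2 + b - 2}.

Buchberger on the second generating set:
h_1 = -2a^2 + b + 3, LT = a^2.
h_2 = -2a^2 - a + 3b - 2, LT = a^2.

S(h_1,h_2): lcm = a^2. S = 3a + b + 1.
  reduce S modulo (h_1, h_2):
  remainder 3a + b + 1 ≠ 0; add k_3 = 3a + b + 1 to the basis.

S(h_1,k_3): lcm = a^2. S = 2ab + 2a + 3b + 2.
  reduce S modulo (h_1, h_2, k_3):
  remainder -3b^2 - 3b - 1 ≠ 0; add k_4 = -3b^2 - 3b - 1 to the basis.

The other S-polynomials (S(h_2,k_3), S(h_1,k_4), S(h_2,k_4), S(k_3,k_4)) all reduce to 0 modulo the current basis, so we have a Gröbner basis.
Inter-reduce: drop elements whose leading term is divisible by another's, tail-reduce, and make monic.
Reduced Gröbner basis: {a - 2b - 2, b^2 + b - 2}.

These coincide, so the ideals are equal.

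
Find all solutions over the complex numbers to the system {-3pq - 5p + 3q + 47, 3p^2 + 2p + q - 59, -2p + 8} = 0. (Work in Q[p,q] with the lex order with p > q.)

Compute a lex Gröbner basis by Buchberger's algorithm.
f_1 = -3pq - 5p + 3q + 47, LT = pq.
f_2 = 3p^2 + 2p + q - 59, LT = p^2.
f_3 = -2p + 8, LT = p.

S(f_1,f_2): lcm = p^2q. S = 5/3p^2 - 5/3pq - 47/3p - 1/3q^2 + 59/3q.
  reduce S modulo (f_1, f_2, f_3):
  remainder -1/3q^2 + 157/9q - 148/3 ≠ 0; add h_4 = -1/3q^2 + 157/9q - 148/3 to the basis.

S(f_1,f_3): lcm = pq. S = 5/3p + 3q - 47/3.
  reduce S modulo (f_1, f_2, f_3, h_4):
  remainder 3q - 9 ≠ 0; add h_5 = 3q - 9 to the basis.

The other S-polynomials (S(f_2,f_3), S(f_1,h_4), S(f_2,h_4), S(f_3,h_4), S(f_1,h_5), S(f_2,h_5), S(f_3,h_5), S(h_4,h_5)) all reduce to 0 modulo the current basis, so we have a Gröbner basis.
Inter-reduce: drop elements whose leading term is divisible by another's, tail-reduce, and make monic.
Reduced Gröbner basis: {p - 4, q - 3}.

Elimination: the polynomial q - 3 lies in the elimination ideal for q, so q ∈ {3}. For each such q, the remaining basis elements (now univariate) give the rest of the solution.
  q = 3: the earlier basis element becomes p - 4 = 0, giving p = 4 — point (4, 3).
A lex Gröbner basis triangularizes the system, enabling back-substitution.

{(4, 3)}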